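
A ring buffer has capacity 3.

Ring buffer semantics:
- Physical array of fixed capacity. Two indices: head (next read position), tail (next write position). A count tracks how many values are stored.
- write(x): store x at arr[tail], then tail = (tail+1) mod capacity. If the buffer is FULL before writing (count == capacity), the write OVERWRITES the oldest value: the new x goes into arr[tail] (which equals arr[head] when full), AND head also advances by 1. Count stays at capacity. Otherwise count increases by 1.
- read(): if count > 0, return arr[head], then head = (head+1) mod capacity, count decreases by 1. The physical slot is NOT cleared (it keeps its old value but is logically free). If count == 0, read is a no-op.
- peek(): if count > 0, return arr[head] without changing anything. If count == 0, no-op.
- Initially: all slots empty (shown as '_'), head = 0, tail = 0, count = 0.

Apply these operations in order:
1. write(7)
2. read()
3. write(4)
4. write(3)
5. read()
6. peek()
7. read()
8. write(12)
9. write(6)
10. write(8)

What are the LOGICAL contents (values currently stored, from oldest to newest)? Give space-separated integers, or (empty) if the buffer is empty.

Answer: 12 6 8

Derivation:
After op 1 (write(7)): arr=[7 _ _] head=0 tail=1 count=1
After op 2 (read()): arr=[7 _ _] head=1 tail=1 count=0
After op 3 (write(4)): arr=[7 4 _] head=1 tail=2 count=1
After op 4 (write(3)): arr=[7 4 3] head=1 tail=0 count=2
After op 5 (read()): arr=[7 4 3] head=2 tail=0 count=1
After op 6 (peek()): arr=[7 4 3] head=2 tail=0 count=1
After op 7 (read()): arr=[7 4 3] head=0 tail=0 count=0
After op 8 (write(12)): arr=[12 4 3] head=0 tail=1 count=1
After op 9 (write(6)): arr=[12 6 3] head=0 tail=2 count=2
After op 10 (write(8)): arr=[12 6 8] head=0 tail=0 count=3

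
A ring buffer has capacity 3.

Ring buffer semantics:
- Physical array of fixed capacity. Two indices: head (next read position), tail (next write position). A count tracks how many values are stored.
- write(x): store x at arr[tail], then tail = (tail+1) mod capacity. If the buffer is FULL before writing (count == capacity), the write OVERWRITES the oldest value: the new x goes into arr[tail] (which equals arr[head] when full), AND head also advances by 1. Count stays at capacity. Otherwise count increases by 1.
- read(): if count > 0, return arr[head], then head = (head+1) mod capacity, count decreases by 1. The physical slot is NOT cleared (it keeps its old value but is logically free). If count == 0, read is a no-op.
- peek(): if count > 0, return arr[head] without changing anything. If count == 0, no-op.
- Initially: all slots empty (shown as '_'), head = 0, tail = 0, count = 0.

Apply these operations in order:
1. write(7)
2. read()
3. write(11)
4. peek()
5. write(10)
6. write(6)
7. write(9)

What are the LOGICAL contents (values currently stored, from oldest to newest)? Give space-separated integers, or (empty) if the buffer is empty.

After op 1 (write(7)): arr=[7 _ _] head=0 tail=1 count=1
After op 2 (read()): arr=[7 _ _] head=1 tail=1 count=0
After op 3 (write(11)): arr=[7 11 _] head=1 tail=2 count=1
After op 4 (peek()): arr=[7 11 _] head=1 tail=2 count=1
After op 5 (write(10)): arr=[7 11 10] head=1 tail=0 count=2
After op 6 (write(6)): arr=[6 11 10] head=1 tail=1 count=3
After op 7 (write(9)): arr=[6 9 10] head=2 tail=2 count=3

Answer: 10 6 9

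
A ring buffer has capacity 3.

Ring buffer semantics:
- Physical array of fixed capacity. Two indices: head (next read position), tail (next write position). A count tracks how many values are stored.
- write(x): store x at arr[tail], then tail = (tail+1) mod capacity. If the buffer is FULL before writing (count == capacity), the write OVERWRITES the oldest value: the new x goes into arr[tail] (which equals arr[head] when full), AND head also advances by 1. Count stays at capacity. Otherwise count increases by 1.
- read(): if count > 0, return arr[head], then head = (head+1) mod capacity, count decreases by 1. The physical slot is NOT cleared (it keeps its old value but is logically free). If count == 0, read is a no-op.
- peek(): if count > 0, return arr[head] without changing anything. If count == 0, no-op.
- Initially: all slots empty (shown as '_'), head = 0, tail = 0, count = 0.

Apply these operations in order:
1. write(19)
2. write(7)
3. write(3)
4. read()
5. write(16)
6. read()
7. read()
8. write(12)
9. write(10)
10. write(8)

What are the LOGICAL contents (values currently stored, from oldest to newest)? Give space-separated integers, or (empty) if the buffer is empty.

Answer: 12 10 8

Derivation:
After op 1 (write(19)): arr=[19 _ _] head=0 tail=1 count=1
After op 2 (write(7)): arr=[19 7 _] head=0 tail=2 count=2
After op 3 (write(3)): arr=[19 7 3] head=0 tail=0 count=3
After op 4 (read()): arr=[19 7 3] head=1 tail=0 count=2
After op 5 (write(16)): arr=[16 7 3] head=1 tail=1 count=3
After op 6 (read()): arr=[16 7 3] head=2 tail=1 count=2
After op 7 (read()): arr=[16 7 3] head=0 tail=1 count=1
After op 8 (write(12)): arr=[16 12 3] head=0 tail=2 count=2
After op 9 (write(10)): arr=[16 12 10] head=0 tail=0 count=3
After op 10 (write(8)): arr=[8 12 10] head=1 tail=1 count=3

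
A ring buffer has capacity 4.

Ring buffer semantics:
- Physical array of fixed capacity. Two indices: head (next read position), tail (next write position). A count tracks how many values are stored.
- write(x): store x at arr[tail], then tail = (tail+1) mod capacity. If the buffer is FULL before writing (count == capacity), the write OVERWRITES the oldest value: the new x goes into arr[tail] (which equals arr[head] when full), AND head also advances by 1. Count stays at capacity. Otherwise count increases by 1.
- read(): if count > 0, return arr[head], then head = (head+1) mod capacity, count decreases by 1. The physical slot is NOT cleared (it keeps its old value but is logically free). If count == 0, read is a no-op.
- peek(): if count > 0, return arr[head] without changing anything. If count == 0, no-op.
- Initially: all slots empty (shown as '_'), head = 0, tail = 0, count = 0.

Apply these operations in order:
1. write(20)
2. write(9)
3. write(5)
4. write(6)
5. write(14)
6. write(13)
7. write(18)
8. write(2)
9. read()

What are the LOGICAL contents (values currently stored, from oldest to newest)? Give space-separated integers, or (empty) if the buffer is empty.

After op 1 (write(20)): arr=[20 _ _ _] head=0 tail=1 count=1
After op 2 (write(9)): arr=[20 9 _ _] head=0 tail=2 count=2
After op 3 (write(5)): arr=[20 9 5 _] head=0 tail=3 count=3
After op 4 (write(6)): arr=[20 9 5 6] head=0 tail=0 count=4
After op 5 (write(14)): arr=[14 9 5 6] head=1 tail=1 count=4
After op 6 (write(13)): arr=[14 13 5 6] head=2 tail=2 count=4
After op 7 (write(18)): arr=[14 13 18 6] head=3 tail=3 count=4
After op 8 (write(2)): arr=[14 13 18 2] head=0 tail=0 count=4
After op 9 (read()): arr=[14 13 18 2] head=1 tail=0 count=3

Answer: 13 18 2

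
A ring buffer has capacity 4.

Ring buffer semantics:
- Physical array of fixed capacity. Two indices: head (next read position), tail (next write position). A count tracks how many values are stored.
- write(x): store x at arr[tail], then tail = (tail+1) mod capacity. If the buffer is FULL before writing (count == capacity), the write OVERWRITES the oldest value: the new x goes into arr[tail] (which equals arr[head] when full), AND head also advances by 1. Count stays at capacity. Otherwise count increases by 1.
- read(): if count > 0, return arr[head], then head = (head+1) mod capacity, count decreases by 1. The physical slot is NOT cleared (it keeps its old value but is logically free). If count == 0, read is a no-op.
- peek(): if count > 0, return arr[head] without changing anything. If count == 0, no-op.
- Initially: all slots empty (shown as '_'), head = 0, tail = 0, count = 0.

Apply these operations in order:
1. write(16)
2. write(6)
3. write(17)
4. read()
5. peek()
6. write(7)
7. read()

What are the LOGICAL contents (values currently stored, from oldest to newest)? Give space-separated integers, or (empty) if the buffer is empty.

Answer: 17 7

Derivation:
After op 1 (write(16)): arr=[16 _ _ _] head=0 tail=1 count=1
After op 2 (write(6)): arr=[16 6 _ _] head=0 tail=2 count=2
After op 3 (write(17)): arr=[16 6 17 _] head=0 tail=3 count=3
After op 4 (read()): arr=[16 6 17 _] head=1 tail=3 count=2
After op 5 (peek()): arr=[16 6 17 _] head=1 tail=3 count=2
After op 6 (write(7)): arr=[16 6 17 7] head=1 tail=0 count=3
After op 7 (read()): arr=[16 6 17 7] head=2 tail=0 count=2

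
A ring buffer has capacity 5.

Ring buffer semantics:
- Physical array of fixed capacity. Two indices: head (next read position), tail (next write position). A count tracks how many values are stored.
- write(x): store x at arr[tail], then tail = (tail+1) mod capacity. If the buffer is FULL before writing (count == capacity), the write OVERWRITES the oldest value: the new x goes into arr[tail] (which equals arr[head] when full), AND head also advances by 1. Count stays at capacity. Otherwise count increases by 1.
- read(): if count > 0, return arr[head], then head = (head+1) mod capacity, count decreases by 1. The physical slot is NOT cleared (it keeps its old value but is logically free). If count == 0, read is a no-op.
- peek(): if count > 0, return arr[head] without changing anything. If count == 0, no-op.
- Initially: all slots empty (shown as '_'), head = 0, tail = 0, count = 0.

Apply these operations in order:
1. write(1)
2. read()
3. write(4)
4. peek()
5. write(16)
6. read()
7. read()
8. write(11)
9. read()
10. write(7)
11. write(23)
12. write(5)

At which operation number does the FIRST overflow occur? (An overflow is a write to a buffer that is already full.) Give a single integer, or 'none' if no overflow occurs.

After op 1 (write(1)): arr=[1 _ _ _ _] head=0 tail=1 count=1
After op 2 (read()): arr=[1 _ _ _ _] head=1 tail=1 count=0
After op 3 (write(4)): arr=[1 4 _ _ _] head=1 tail=2 count=1
After op 4 (peek()): arr=[1 4 _ _ _] head=1 tail=2 count=1
After op 5 (write(16)): arr=[1 4 16 _ _] head=1 tail=3 count=2
After op 6 (read()): arr=[1 4 16 _ _] head=2 tail=3 count=1
After op 7 (read()): arr=[1 4 16 _ _] head=3 tail=3 count=0
After op 8 (write(11)): arr=[1 4 16 11 _] head=3 tail=4 count=1
After op 9 (read()): arr=[1 4 16 11 _] head=4 tail=4 count=0
After op 10 (write(7)): arr=[1 4 16 11 7] head=4 tail=0 count=1
After op 11 (write(23)): arr=[23 4 16 11 7] head=4 tail=1 count=2
After op 12 (write(5)): arr=[23 5 16 11 7] head=4 tail=2 count=3

Answer: none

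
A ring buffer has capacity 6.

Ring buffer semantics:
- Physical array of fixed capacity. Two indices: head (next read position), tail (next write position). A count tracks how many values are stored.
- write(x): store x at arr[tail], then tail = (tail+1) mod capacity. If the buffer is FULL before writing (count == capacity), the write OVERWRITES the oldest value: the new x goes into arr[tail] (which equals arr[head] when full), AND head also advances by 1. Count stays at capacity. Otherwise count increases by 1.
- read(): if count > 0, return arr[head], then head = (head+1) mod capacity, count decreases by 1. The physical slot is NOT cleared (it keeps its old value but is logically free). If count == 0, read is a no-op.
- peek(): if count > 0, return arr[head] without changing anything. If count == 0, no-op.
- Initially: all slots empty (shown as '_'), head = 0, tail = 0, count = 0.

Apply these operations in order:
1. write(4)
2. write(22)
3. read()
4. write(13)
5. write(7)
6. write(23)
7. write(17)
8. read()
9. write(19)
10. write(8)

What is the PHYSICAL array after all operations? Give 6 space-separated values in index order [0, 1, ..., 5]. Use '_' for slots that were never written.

Answer: 19 8 13 7 23 17

Derivation:
After op 1 (write(4)): arr=[4 _ _ _ _ _] head=0 tail=1 count=1
After op 2 (write(22)): arr=[4 22 _ _ _ _] head=0 tail=2 count=2
After op 3 (read()): arr=[4 22 _ _ _ _] head=1 tail=2 count=1
After op 4 (write(13)): arr=[4 22 13 _ _ _] head=1 tail=3 count=2
After op 5 (write(7)): arr=[4 22 13 7 _ _] head=1 tail=4 count=3
After op 6 (write(23)): arr=[4 22 13 7 23 _] head=1 tail=5 count=4
After op 7 (write(17)): arr=[4 22 13 7 23 17] head=1 tail=0 count=5
After op 8 (read()): arr=[4 22 13 7 23 17] head=2 tail=0 count=4
After op 9 (write(19)): arr=[19 22 13 7 23 17] head=2 tail=1 count=5
After op 10 (write(8)): arr=[19 8 13 7 23 17] head=2 tail=2 count=6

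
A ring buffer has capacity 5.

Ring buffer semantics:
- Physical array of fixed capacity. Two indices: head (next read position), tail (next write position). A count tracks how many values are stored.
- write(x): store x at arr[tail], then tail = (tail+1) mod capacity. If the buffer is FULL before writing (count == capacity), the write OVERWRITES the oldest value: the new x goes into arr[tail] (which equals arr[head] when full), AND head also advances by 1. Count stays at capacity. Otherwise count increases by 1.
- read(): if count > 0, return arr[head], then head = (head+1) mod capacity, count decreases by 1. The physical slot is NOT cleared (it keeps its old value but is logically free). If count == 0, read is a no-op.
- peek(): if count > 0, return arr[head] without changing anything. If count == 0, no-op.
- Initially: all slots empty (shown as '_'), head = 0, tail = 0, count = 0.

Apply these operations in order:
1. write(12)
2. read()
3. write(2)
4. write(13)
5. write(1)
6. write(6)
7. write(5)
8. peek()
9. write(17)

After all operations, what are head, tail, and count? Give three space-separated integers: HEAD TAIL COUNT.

After op 1 (write(12)): arr=[12 _ _ _ _] head=0 tail=1 count=1
After op 2 (read()): arr=[12 _ _ _ _] head=1 tail=1 count=0
After op 3 (write(2)): arr=[12 2 _ _ _] head=1 tail=2 count=1
After op 4 (write(13)): arr=[12 2 13 _ _] head=1 tail=3 count=2
After op 5 (write(1)): arr=[12 2 13 1 _] head=1 tail=4 count=3
After op 6 (write(6)): arr=[12 2 13 1 6] head=1 tail=0 count=4
After op 7 (write(5)): arr=[5 2 13 1 6] head=1 tail=1 count=5
After op 8 (peek()): arr=[5 2 13 1 6] head=1 tail=1 count=5
After op 9 (write(17)): arr=[5 17 13 1 6] head=2 tail=2 count=5

Answer: 2 2 5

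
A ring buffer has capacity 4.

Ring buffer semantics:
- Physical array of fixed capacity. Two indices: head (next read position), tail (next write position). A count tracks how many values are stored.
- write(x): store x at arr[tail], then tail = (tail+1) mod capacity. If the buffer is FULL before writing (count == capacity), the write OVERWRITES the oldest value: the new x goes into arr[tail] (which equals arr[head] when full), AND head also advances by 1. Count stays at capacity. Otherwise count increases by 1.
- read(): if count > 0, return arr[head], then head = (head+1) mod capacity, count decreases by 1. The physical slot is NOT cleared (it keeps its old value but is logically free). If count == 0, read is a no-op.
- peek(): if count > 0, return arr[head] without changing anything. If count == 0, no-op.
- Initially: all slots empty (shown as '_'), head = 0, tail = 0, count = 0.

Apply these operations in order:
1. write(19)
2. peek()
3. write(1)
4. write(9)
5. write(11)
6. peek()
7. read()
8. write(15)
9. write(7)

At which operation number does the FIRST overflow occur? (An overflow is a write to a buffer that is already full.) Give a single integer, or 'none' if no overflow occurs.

Answer: 9

Derivation:
After op 1 (write(19)): arr=[19 _ _ _] head=0 tail=1 count=1
After op 2 (peek()): arr=[19 _ _ _] head=0 tail=1 count=1
After op 3 (write(1)): arr=[19 1 _ _] head=0 tail=2 count=2
After op 4 (write(9)): arr=[19 1 9 _] head=0 tail=3 count=3
After op 5 (write(11)): arr=[19 1 9 11] head=0 tail=0 count=4
After op 6 (peek()): arr=[19 1 9 11] head=0 tail=0 count=4
After op 7 (read()): arr=[19 1 9 11] head=1 tail=0 count=3
After op 8 (write(15)): arr=[15 1 9 11] head=1 tail=1 count=4
After op 9 (write(7)): arr=[15 7 9 11] head=2 tail=2 count=4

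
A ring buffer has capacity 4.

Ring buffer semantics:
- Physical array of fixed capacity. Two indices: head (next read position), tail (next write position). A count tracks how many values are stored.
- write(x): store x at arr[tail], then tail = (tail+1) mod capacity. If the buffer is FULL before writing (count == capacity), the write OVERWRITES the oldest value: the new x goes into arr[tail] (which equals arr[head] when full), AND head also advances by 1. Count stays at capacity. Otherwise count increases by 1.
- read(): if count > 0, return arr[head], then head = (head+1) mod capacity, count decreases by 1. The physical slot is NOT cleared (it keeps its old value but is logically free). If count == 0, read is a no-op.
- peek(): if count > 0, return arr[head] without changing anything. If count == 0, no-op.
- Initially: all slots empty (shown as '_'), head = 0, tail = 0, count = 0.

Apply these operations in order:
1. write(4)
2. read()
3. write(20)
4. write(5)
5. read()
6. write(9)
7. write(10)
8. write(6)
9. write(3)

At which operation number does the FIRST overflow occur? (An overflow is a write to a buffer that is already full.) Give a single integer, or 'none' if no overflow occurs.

Answer: 9

Derivation:
After op 1 (write(4)): arr=[4 _ _ _] head=0 tail=1 count=1
After op 2 (read()): arr=[4 _ _ _] head=1 tail=1 count=0
After op 3 (write(20)): arr=[4 20 _ _] head=1 tail=2 count=1
After op 4 (write(5)): arr=[4 20 5 _] head=1 tail=3 count=2
After op 5 (read()): arr=[4 20 5 _] head=2 tail=3 count=1
After op 6 (write(9)): arr=[4 20 5 9] head=2 tail=0 count=2
After op 7 (write(10)): arr=[10 20 5 9] head=2 tail=1 count=3
After op 8 (write(6)): arr=[10 6 5 9] head=2 tail=2 count=4
After op 9 (write(3)): arr=[10 6 3 9] head=3 tail=3 count=4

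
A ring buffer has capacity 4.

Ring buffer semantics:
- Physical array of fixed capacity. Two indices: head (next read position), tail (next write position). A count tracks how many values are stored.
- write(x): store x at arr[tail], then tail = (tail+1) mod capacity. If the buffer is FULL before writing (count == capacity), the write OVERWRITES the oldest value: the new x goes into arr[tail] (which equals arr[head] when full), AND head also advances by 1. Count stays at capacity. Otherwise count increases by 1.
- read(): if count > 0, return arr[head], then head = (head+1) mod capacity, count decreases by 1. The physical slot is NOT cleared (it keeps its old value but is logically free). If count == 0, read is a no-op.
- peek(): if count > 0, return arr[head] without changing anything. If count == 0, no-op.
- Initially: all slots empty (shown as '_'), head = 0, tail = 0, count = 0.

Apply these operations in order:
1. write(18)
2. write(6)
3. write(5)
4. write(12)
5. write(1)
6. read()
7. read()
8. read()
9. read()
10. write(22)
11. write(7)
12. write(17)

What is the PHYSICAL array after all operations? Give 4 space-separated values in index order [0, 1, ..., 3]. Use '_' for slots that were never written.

Answer: 1 22 7 17

Derivation:
After op 1 (write(18)): arr=[18 _ _ _] head=0 tail=1 count=1
After op 2 (write(6)): arr=[18 6 _ _] head=0 tail=2 count=2
After op 3 (write(5)): arr=[18 6 5 _] head=0 tail=3 count=3
After op 4 (write(12)): arr=[18 6 5 12] head=0 tail=0 count=4
After op 5 (write(1)): arr=[1 6 5 12] head=1 tail=1 count=4
After op 6 (read()): arr=[1 6 5 12] head=2 tail=1 count=3
After op 7 (read()): arr=[1 6 5 12] head=3 tail=1 count=2
After op 8 (read()): arr=[1 6 5 12] head=0 tail=1 count=1
After op 9 (read()): arr=[1 6 5 12] head=1 tail=1 count=0
After op 10 (write(22)): arr=[1 22 5 12] head=1 tail=2 count=1
After op 11 (write(7)): arr=[1 22 7 12] head=1 tail=3 count=2
After op 12 (write(17)): arr=[1 22 7 17] head=1 tail=0 count=3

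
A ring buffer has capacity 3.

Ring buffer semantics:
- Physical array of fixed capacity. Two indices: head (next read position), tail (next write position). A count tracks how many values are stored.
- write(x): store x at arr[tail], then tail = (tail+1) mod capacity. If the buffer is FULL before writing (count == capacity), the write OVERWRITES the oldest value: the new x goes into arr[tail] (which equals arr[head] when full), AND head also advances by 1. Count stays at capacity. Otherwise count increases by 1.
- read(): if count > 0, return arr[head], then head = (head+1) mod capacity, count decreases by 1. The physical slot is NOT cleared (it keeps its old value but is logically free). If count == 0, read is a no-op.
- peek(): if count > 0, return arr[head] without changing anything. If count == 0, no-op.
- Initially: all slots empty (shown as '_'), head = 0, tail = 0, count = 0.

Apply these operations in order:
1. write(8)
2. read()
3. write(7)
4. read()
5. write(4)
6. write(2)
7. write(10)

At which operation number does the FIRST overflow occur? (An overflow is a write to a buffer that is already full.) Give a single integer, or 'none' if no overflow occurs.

After op 1 (write(8)): arr=[8 _ _] head=0 tail=1 count=1
After op 2 (read()): arr=[8 _ _] head=1 tail=1 count=0
After op 3 (write(7)): arr=[8 7 _] head=1 tail=2 count=1
After op 4 (read()): arr=[8 7 _] head=2 tail=2 count=0
After op 5 (write(4)): arr=[8 7 4] head=2 tail=0 count=1
After op 6 (write(2)): arr=[2 7 4] head=2 tail=1 count=2
After op 7 (write(10)): arr=[2 10 4] head=2 tail=2 count=3

Answer: none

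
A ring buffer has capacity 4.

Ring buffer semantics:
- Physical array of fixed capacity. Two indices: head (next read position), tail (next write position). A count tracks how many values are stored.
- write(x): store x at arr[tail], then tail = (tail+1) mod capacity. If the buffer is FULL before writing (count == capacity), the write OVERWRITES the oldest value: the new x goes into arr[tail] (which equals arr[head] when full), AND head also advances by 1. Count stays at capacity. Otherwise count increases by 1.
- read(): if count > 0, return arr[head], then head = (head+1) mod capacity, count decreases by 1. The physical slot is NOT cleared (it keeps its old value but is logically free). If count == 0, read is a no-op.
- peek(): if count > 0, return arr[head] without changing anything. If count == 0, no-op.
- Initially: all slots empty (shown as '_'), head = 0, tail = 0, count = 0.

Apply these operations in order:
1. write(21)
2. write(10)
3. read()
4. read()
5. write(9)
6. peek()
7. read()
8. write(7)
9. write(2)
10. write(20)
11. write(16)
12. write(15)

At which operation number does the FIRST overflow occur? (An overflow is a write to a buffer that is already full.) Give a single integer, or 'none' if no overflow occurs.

Answer: 12

Derivation:
After op 1 (write(21)): arr=[21 _ _ _] head=0 tail=1 count=1
After op 2 (write(10)): arr=[21 10 _ _] head=0 tail=2 count=2
After op 3 (read()): arr=[21 10 _ _] head=1 tail=2 count=1
After op 4 (read()): arr=[21 10 _ _] head=2 tail=2 count=0
After op 5 (write(9)): arr=[21 10 9 _] head=2 tail=3 count=1
After op 6 (peek()): arr=[21 10 9 _] head=2 tail=3 count=1
After op 7 (read()): arr=[21 10 9 _] head=3 tail=3 count=0
After op 8 (write(7)): arr=[21 10 9 7] head=3 tail=0 count=1
After op 9 (write(2)): arr=[2 10 9 7] head=3 tail=1 count=2
After op 10 (write(20)): arr=[2 20 9 7] head=3 tail=2 count=3
After op 11 (write(16)): arr=[2 20 16 7] head=3 tail=3 count=4
After op 12 (write(15)): arr=[2 20 16 15] head=0 tail=0 count=4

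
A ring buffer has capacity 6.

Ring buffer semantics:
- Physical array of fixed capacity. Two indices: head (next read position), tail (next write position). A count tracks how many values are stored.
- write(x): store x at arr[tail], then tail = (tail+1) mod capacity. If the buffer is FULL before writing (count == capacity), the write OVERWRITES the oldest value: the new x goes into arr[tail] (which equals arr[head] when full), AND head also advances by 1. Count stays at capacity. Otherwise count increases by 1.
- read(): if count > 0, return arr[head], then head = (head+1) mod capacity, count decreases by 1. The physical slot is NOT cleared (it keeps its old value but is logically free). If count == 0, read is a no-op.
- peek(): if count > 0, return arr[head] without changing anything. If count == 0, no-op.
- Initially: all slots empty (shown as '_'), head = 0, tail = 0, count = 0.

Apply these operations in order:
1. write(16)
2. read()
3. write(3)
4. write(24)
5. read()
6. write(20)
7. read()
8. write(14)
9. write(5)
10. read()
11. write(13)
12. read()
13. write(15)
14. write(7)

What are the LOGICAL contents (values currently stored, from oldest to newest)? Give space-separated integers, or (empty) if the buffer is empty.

After op 1 (write(16)): arr=[16 _ _ _ _ _] head=0 tail=1 count=1
After op 2 (read()): arr=[16 _ _ _ _ _] head=1 tail=1 count=0
After op 3 (write(3)): arr=[16 3 _ _ _ _] head=1 tail=2 count=1
After op 4 (write(24)): arr=[16 3 24 _ _ _] head=1 tail=3 count=2
After op 5 (read()): arr=[16 3 24 _ _ _] head=2 tail=3 count=1
After op 6 (write(20)): arr=[16 3 24 20 _ _] head=2 tail=4 count=2
After op 7 (read()): arr=[16 3 24 20 _ _] head=3 tail=4 count=1
After op 8 (write(14)): arr=[16 3 24 20 14 _] head=3 tail=5 count=2
After op 9 (write(5)): arr=[16 3 24 20 14 5] head=3 tail=0 count=3
After op 10 (read()): arr=[16 3 24 20 14 5] head=4 tail=0 count=2
After op 11 (write(13)): arr=[13 3 24 20 14 5] head=4 tail=1 count=3
After op 12 (read()): arr=[13 3 24 20 14 5] head=5 tail=1 count=2
After op 13 (write(15)): arr=[13 15 24 20 14 5] head=5 tail=2 count=3
After op 14 (write(7)): arr=[13 15 7 20 14 5] head=5 tail=3 count=4

Answer: 5 13 15 7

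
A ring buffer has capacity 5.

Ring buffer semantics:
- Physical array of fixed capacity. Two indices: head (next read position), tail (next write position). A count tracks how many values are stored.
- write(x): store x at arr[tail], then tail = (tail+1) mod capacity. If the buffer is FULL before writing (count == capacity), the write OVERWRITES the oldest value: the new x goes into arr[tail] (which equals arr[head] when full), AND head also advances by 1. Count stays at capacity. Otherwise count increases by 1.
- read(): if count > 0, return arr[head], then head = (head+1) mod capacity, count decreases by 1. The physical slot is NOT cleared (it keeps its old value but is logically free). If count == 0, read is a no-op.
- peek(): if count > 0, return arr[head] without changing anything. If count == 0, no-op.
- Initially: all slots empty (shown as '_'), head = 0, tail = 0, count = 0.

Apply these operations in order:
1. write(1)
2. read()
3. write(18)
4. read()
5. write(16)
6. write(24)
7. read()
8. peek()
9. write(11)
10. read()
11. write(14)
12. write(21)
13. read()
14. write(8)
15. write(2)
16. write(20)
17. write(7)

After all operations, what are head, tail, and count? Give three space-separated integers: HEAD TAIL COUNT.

After op 1 (write(1)): arr=[1 _ _ _ _] head=0 tail=1 count=1
After op 2 (read()): arr=[1 _ _ _ _] head=1 tail=1 count=0
After op 3 (write(18)): arr=[1 18 _ _ _] head=1 tail=2 count=1
After op 4 (read()): arr=[1 18 _ _ _] head=2 tail=2 count=0
After op 5 (write(16)): arr=[1 18 16 _ _] head=2 tail=3 count=1
After op 6 (write(24)): arr=[1 18 16 24 _] head=2 tail=4 count=2
After op 7 (read()): arr=[1 18 16 24 _] head=3 tail=4 count=1
After op 8 (peek()): arr=[1 18 16 24 _] head=3 tail=4 count=1
After op 9 (write(11)): arr=[1 18 16 24 11] head=3 tail=0 count=2
After op 10 (read()): arr=[1 18 16 24 11] head=4 tail=0 count=1
After op 11 (write(14)): arr=[14 18 16 24 11] head=4 tail=1 count=2
After op 12 (write(21)): arr=[14 21 16 24 11] head=4 tail=2 count=3
After op 13 (read()): arr=[14 21 16 24 11] head=0 tail=2 count=2
After op 14 (write(8)): arr=[14 21 8 24 11] head=0 tail=3 count=3
After op 15 (write(2)): arr=[14 21 8 2 11] head=0 tail=4 count=4
After op 16 (write(20)): arr=[14 21 8 2 20] head=0 tail=0 count=5
After op 17 (write(7)): arr=[7 21 8 2 20] head=1 tail=1 count=5

Answer: 1 1 5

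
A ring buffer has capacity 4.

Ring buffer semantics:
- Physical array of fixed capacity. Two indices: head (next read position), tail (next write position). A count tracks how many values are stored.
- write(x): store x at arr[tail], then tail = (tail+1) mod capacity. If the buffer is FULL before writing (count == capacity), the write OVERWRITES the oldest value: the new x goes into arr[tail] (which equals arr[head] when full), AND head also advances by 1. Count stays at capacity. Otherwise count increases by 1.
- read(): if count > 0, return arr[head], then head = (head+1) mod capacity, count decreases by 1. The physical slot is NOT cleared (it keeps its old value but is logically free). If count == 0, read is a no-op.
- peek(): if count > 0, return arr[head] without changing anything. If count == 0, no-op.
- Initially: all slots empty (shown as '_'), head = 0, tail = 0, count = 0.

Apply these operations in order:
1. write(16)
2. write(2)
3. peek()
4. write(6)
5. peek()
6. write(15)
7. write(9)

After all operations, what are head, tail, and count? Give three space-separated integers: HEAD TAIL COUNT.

Answer: 1 1 4

Derivation:
After op 1 (write(16)): arr=[16 _ _ _] head=0 tail=1 count=1
After op 2 (write(2)): arr=[16 2 _ _] head=0 tail=2 count=2
After op 3 (peek()): arr=[16 2 _ _] head=0 tail=2 count=2
After op 4 (write(6)): arr=[16 2 6 _] head=0 tail=3 count=3
After op 5 (peek()): arr=[16 2 6 _] head=0 tail=3 count=3
After op 6 (write(15)): arr=[16 2 6 15] head=0 tail=0 count=4
After op 7 (write(9)): arr=[9 2 6 15] head=1 tail=1 count=4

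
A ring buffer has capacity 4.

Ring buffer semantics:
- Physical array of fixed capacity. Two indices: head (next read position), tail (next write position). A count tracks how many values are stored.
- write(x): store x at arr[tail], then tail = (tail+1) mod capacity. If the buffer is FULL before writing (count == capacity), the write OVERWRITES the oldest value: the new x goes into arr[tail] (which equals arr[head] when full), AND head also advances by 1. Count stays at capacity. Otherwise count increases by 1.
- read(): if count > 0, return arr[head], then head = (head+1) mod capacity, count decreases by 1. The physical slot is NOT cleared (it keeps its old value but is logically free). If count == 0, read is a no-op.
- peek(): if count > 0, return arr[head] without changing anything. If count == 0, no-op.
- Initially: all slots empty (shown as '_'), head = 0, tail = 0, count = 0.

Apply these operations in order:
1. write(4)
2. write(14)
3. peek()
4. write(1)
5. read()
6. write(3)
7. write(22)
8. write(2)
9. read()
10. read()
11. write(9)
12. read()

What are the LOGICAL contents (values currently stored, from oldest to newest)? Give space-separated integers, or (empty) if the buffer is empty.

Answer: 2 9

Derivation:
After op 1 (write(4)): arr=[4 _ _ _] head=0 tail=1 count=1
After op 2 (write(14)): arr=[4 14 _ _] head=0 tail=2 count=2
After op 3 (peek()): arr=[4 14 _ _] head=0 tail=2 count=2
After op 4 (write(1)): arr=[4 14 1 _] head=0 tail=3 count=3
After op 5 (read()): arr=[4 14 1 _] head=1 tail=3 count=2
After op 6 (write(3)): arr=[4 14 1 3] head=1 tail=0 count=3
After op 7 (write(22)): arr=[22 14 1 3] head=1 tail=1 count=4
After op 8 (write(2)): arr=[22 2 1 3] head=2 tail=2 count=4
After op 9 (read()): arr=[22 2 1 3] head=3 tail=2 count=3
After op 10 (read()): arr=[22 2 1 3] head=0 tail=2 count=2
After op 11 (write(9)): arr=[22 2 9 3] head=0 tail=3 count=3
After op 12 (read()): arr=[22 2 9 3] head=1 tail=3 count=2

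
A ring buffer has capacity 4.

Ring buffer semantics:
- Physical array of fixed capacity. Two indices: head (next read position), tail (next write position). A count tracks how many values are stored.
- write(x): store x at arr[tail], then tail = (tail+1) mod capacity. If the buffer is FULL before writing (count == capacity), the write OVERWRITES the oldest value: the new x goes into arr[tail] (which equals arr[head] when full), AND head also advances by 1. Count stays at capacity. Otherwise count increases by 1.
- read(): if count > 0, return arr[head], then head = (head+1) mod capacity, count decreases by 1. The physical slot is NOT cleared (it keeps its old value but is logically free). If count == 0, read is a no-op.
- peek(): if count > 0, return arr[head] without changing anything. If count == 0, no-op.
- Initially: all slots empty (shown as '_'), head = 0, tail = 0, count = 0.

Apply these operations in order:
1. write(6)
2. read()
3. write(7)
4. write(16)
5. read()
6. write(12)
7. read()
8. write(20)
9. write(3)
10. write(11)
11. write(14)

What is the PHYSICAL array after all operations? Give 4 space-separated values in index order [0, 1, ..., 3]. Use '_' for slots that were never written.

After op 1 (write(6)): arr=[6 _ _ _] head=0 tail=1 count=1
After op 2 (read()): arr=[6 _ _ _] head=1 tail=1 count=0
After op 3 (write(7)): arr=[6 7 _ _] head=1 tail=2 count=1
After op 4 (write(16)): arr=[6 7 16 _] head=1 tail=3 count=2
After op 5 (read()): arr=[6 7 16 _] head=2 tail=3 count=1
After op 6 (write(12)): arr=[6 7 16 12] head=2 tail=0 count=2
After op 7 (read()): arr=[6 7 16 12] head=3 tail=0 count=1
After op 8 (write(20)): arr=[20 7 16 12] head=3 tail=1 count=2
After op 9 (write(3)): arr=[20 3 16 12] head=3 tail=2 count=3
After op 10 (write(11)): arr=[20 3 11 12] head=3 tail=3 count=4
After op 11 (write(14)): arr=[20 3 11 14] head=0 tail=0 count=4

Answer: 20 3 11 14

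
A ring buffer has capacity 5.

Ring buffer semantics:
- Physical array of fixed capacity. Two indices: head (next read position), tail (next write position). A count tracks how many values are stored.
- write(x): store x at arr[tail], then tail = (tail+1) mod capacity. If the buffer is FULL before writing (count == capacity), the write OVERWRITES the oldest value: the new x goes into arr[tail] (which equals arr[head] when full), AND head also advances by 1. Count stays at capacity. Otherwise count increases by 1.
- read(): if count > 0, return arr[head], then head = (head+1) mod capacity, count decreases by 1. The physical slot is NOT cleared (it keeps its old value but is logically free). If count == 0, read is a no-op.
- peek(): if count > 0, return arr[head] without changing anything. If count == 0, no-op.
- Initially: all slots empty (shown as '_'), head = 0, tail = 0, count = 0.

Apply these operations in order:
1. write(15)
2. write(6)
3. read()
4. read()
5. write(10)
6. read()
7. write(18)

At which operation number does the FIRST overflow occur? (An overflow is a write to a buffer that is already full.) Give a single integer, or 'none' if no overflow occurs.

Answer: none

Derivation:
After op 1 (write(15)): arr=[15 _ _ _ _] head=0 tail=1 count=1
After op 2 (write(6)): arr=[15 6 _ _ _] head=0 tail=2 count=2
After op 3 (read()): arr=[15 6 _ _ _] head=1 tail=2 count=1
After op 4 (read()): arr=[15 6 _ _ _] head=2 tail=2 count=0
After op 5 (write(10)): arr=[15 6 10 _ _] head=2 tail=3 count=1
After op 6 (read()): arr=[15 6 10 _ _] head=3 tail=3 count=0
After op 7 (write(18)): arr=[15 6 10 18 _] head=3 tail=4 count=1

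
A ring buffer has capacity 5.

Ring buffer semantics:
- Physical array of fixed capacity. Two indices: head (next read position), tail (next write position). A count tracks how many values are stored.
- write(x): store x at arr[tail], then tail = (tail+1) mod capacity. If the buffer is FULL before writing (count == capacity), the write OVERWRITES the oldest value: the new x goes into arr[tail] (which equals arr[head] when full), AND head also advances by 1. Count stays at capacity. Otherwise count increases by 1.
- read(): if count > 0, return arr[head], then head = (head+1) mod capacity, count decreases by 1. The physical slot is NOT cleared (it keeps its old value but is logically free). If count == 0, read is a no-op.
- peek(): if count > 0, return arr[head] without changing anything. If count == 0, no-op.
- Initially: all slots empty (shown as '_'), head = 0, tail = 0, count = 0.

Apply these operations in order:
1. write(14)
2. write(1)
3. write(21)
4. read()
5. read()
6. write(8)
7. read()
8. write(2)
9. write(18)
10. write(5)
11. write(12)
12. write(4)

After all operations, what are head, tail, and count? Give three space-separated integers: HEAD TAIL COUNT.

Answer: 4 4 5

Derivation:
After op 1 (write(14)): arr=[14 _ _ _ _] head=0 tail=1 count=1
After op 2 (write(1)): arr=[14 1 _ _ _] head=0 tail=2 count=2
After op 3 (write(21)): arr=[14 1 21 _ _] head=0 tail=3 count=3
After op 4 (read()): arr=[14 1 21 _ _] head=1 tail=3 count=2
After op 5 (read()): arr=[14 1 21 _ _] head=2 tail=3 count=1
After op 6 (write(8)): arr=[14 1 21 8 _] head=2 tail=4 count=2
After op 7 (read()): arr=[14 1 21 8 _] head=3 tail=4 count=1
After op 8 (write(2)): arr=[14 1 21 8 2] head=3 tail=0 count=2
After op 9 (write(18)): arr=[18 1 21 8 2] head=3 tail=1 count=3
After op 10 (write(5)): arr=[18 5 21 8 2] head=3 tail=2 count=4
After op 11 (write(12)): arr=[18 5 12 8 2] head=3 tail=3 count=5
After op 12 (write(4)): arr=[18 5 12 4 2] head=4 tail=4 count=5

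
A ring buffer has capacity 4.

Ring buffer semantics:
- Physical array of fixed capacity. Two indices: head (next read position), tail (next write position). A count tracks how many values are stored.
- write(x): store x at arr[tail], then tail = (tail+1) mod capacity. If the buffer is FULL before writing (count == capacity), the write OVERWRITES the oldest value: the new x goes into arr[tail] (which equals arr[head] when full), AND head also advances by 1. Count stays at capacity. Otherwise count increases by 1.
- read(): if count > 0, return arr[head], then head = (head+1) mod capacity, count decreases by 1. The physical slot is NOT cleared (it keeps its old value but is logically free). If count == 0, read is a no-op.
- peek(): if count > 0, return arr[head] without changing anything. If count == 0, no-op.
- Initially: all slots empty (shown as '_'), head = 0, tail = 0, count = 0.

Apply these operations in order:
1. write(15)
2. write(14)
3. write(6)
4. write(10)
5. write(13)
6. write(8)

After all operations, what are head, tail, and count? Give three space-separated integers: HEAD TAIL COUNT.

After op 1 (write(15)): arr=[15 _ _ _] head=0 tail=1 count=1
After op 2 (write(14)): arr=[15 14 _ _] head=0 tail=2 count=2
After op 3 (write(6)): arr=[15 14 6 _] head=0 tail=3 count=3
After op 4 (write(10)): arr=[15 14 6 10] head=0 tail=0 count=4
After op 5 (write(13)): arr=[13 14 6 10] head=1 tail=1 count=4
After op 6 (write(8)): arr=[13 8 6 10] head=2 tail=2 count=4

Answer: 2 2 4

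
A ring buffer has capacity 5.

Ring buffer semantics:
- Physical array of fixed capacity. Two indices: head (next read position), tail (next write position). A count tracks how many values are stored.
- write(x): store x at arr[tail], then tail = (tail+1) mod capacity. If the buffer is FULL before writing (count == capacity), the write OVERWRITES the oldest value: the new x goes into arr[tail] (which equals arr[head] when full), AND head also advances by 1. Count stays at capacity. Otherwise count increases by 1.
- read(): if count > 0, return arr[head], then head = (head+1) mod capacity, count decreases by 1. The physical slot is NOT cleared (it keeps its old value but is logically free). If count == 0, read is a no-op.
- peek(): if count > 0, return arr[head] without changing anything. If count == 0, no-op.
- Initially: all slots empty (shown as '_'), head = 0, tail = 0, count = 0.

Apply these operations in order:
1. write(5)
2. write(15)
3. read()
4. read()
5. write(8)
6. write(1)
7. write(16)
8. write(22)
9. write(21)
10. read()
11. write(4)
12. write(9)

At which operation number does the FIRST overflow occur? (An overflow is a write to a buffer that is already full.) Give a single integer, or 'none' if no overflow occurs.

Answer: 12

Derivation:
After op 1 (write(5)): arr=[5 _ _ _ _] head=0 tail=1 count=1
After op 2 (write(15)): arr=[5 15 _ _ _] head=0 tail=2 count=2
After op 3 (read()): arr=[5 15 _ _ _] head=1 tail=2 count=1
After op 4 (read()): arr=[5 15 _ _ _] head=2 tail=2 count=0
After op 5 (write(8)): arr=[5 15 8 _ _] head=2 tail=3 count=1
After op 6 (write(1)): arr=[5 15 8 1 _] head=2 tail=4 count=2
After op 7 (write(16)): arr=[5 15 8 1 16] head=2 tail=0 count=3
After op 8 (write(22)): arr=[22 15 8 1 16] head=2 tail=1 count=4
After op 9 (write(21)): arr=[22 21 8 1 16] head=2 tail=2 count=5
After op 10 (read()): arr=[22 21 8 1 16] head=3 tail=2 count=4
After op 11 (write(4)): arr=[22 21 4 1 16] head=3 tail=3 count=5
After op 12 (write(9)): arr=[22 21 4 9 16] head=4 tail=4 count=5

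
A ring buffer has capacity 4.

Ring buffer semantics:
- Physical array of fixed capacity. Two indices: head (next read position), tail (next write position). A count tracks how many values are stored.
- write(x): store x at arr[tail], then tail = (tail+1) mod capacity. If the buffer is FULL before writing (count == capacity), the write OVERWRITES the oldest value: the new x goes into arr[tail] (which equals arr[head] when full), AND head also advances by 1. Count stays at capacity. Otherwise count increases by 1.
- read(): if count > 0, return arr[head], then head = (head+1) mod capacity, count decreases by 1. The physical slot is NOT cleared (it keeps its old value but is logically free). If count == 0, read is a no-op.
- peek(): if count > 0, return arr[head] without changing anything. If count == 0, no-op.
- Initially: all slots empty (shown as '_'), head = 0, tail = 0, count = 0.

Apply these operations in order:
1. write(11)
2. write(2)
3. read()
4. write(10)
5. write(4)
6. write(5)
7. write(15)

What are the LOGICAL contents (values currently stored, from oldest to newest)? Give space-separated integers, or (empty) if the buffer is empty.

After op 1 (write(11)): arr=[11 _ _ _] head=0 tail=1 count=1
After op 2 (write(2)): arr=[11 2 _ _] head=0 tail=2 count=2
After op 3 (read()): arr=[11 2 _ _] head=1 tail=2 count=1
After op 4 (write(10)): arr=[11 2 10 _] head=1 tail=3 count=2
After op 5 (write(4)): arr=[11 2 10 4] head=1 tail=0 count=3
After op 6 (write(5)): arr=[5 2 10 4] head=1 tail=1 count=4
After op 7 (write(15)): arr=[5 15 10 4] head=2 tail=2 count=4

Answer: 10 4 5 15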